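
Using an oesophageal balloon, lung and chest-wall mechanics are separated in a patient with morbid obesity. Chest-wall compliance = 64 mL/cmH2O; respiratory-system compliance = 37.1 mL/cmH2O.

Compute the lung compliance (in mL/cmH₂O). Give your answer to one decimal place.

1/CL = 1/Crs − 1/Ccw.
1/CL = 1/37.1 − 1/64 = 0.01133.
CL = 88.261 mL/cmH2O.

88.3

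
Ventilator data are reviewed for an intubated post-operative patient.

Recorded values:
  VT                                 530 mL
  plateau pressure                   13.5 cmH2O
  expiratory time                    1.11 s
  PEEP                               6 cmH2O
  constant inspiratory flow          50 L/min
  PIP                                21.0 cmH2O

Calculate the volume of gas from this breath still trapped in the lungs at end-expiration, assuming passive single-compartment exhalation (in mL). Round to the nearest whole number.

93

Flow: 50 L/min ÷ 60 = 0.8333 L/s.
R = (PIP − Pplat)/V̇ = (21.0 − 13.5) / 0.8333 = 7.5/0.8333 = 9.0 cmH2O·s/L.
C = Vt/(Pplat − PEEP) = 530.0 / (13.5 − 6) = 530.0/7.5 = 70.667 mL/cmH2O.
τ = R × C = 9.0 × 0.07067 L/cmH2O = 0.636 s.
Fraction remaining = e^(−Te/τ) = e^(−1.11/0.636) = 0.1746.
Trapped volume = 530.0 × 0.1746 = 92.538 mL.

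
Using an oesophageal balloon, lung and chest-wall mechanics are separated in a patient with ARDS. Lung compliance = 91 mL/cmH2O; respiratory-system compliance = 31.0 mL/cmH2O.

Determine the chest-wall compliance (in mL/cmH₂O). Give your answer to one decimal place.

47.0

1/Ccw = 1/Crs − 1/CL.
1/Ccw = 1/31.0 − 1/91 = 0.02127.
Ccw = 47.015 mL/cmH2O.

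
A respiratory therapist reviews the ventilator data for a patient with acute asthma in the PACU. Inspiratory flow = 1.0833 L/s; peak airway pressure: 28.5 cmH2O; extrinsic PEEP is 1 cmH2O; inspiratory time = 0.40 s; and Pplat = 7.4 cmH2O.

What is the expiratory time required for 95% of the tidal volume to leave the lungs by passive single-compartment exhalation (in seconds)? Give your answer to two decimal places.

Vt = flow × Ti = 1.0833 L/s × 0.40 s × 1000 mL/L = 433.32 mL.
R = (PIP − Pplat)/V̇ = (28.5 − 7.4) / 1.0833 = 21.1/1.0833 = 19.478 cmH2O·s/L.
C = Vt/(Pplat − PEEP) = 433.32 / (7.4 − 1) = 433.32/6.4 = 67.706 mL/cmH2O.
τ = R × C = 19.478 × 0.06771 L/cmH2O = 1.319 s.
t = −τ·ln(1 − 0.95) = −1.319·ln(0.05) = 3.951 s.

3.95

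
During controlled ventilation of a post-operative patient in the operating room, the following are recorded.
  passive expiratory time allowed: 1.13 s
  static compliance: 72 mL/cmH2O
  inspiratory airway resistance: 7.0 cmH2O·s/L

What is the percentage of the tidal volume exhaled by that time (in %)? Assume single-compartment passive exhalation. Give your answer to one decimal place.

89.4

τ = R × C = 7.0 × 72 mL/cmH2O = 7.0 × 0.072 L/cmH2O = 0.504 s.
Passive exhalation: V(t)/V₀ = e^(−t/τ) = e^(−1.13/0.504) = 0.1062.
Fraction exhaled = 1 − 0.1062 = 0.8938 → 89.38%.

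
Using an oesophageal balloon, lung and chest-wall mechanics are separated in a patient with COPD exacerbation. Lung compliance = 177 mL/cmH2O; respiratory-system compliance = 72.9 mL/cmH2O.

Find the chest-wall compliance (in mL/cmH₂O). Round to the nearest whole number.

1/Ccw = 1/Crs − 1/CL.
1/Ccw = 1/72.9 − 1/177 = 0.008068.
Ccw = 123.95 mL/cmH2O.

124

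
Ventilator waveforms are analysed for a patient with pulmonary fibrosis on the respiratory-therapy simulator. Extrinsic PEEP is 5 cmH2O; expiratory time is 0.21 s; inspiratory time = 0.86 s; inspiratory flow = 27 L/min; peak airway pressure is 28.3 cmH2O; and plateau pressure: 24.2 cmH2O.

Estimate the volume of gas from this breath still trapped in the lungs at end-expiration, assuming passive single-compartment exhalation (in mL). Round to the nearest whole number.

Flow: 27 L/min ÷ 60 = 0.45 L/s.
Vt = flow × Ti = 0.45 L/s × 0.86 s × 1000 mL/L = 387.0 mL.
R = (PIP − Pplat)/V̇ = (28.3 − 24.2) / 0.45 = 4.1/0.45 = 9.111 cmH2O·s/L.
C = Vt/(Pplat − PEEP) = 387.0 / (24.2 − 5) = 387.0/19.2 = 20.156 mL/cmH2O.
τ = R × C = 9.111 × 0.02016 L/cmH2O = 0.1837 s.
Fraction remaining = e^(−Te/τ) = e^(−0.21/0.1837) = 0.3188.
Trapped volume = 387.0 × 0.3188 = 123.38 mL.

123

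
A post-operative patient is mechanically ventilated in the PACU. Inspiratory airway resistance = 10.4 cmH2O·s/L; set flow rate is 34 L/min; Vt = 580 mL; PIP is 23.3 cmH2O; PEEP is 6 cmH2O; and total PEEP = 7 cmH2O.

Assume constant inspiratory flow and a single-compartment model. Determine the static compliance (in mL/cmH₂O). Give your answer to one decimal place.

Flow: 34 L/min ÷ 60 = 0.5667 L/s.
Total PEEP = 7 cmH2O (set 6 + intrinsic 1); this is the baseline alveolar pressure.
Equation of motion (constant flow): PIP = Vt/C + R·V̇ + PEEP.
Vt/C = PIP − R·V̇ − PEEP = 23.3 − 10.4×0.5667 − 7 = 23.3 − 5.894 − 7 = 10.406 cmH2O.
C = Vt / 10.406 = 580 / 10.406 = 55.737 mL/cmH2O.

55.7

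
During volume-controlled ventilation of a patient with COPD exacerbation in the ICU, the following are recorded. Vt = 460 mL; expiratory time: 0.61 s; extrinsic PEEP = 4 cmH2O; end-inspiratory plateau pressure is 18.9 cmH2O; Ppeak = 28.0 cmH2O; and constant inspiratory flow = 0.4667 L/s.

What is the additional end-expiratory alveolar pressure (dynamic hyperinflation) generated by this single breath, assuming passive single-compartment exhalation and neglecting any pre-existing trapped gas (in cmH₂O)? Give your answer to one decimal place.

R = (PIP − Pplat)/V̇ = (28.0 − 18.9) / 0.4667 = 9.1/0.4667 = 19.499 cmH2O·s/L.
C = Vt/(Pplat − PEEP) = 460.0 / (18.9 − 4) = 460.0/14.9 = 30.872 mL/cmH2O.
τ = R × C = 19.499 × 0.03087 L/cmH2O = 0.6019 s.
Fraction remaining = e^(−Te/τ) = e^(−0.61/0.6019) = 0.363; trapped volume = 460.0 × 0.363 = 166.98 mL.
Additional alveolar pressure from trapping ≈ V_trapped / C = 166.98 / 30.872 = 5.409 cmH2O.

5.4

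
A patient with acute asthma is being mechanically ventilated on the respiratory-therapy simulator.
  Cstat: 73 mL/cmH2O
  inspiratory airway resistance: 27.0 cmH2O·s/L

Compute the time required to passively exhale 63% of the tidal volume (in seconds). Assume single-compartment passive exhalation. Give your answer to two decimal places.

1.96

τ = R × C = 27.0 × 73 mL/cmH2O = 27.0 × 0.073 L/cmH2O = 1.971 s.
Exhaled fraction f = 1 − e^(−t/τ) → t = −τ·ln(1 − f) = −1.971·ln(0.37) = 1.96 s.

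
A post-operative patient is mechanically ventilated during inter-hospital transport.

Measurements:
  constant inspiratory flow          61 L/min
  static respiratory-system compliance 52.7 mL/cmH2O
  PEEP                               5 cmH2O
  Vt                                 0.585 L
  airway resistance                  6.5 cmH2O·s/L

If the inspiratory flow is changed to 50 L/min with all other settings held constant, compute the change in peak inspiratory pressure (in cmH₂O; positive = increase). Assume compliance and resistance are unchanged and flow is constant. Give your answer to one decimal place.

Flow: 61 L/min ÷ 60 = 1.0167 L/s.
New flow: 50 L/min ÷ 60 = 0.8333 L/s.
PIP = Vt/C + R·V̇ + PEEP (constant-flow equation of motion).
Only the resistive term changes: ΔPIP = R × ΔV̇ = 6.5 × (0.8333 − 1.0167) = 6.5 × -0.1834 = -1.192 cmH2O.

-1.2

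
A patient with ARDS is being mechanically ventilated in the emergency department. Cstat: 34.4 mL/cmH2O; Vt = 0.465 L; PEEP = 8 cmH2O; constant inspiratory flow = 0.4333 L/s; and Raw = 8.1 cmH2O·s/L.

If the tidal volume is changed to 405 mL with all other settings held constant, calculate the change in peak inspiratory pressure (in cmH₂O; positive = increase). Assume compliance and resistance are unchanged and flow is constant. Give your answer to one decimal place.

PIP = Vt/C + R·V̇ + PEEP (constant-flow equation of motion).
Only the elastic term changes: ΔPIP = ΔVt / C = (405 − 465) / 34.4 = -1.744 cmH2O.

-1.7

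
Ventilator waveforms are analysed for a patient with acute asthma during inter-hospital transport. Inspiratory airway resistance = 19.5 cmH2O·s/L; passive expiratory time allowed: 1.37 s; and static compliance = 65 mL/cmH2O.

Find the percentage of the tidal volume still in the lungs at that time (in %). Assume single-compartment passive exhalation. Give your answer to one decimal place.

33.9

τ = R × C = 19.5 × 65 mL/cmH2O = 19.5 × 0.065 L/cmH2O = 1.268 s.
Passive exhalation: V(t)/V₀ = e^(−t/τ) = e^(−1.37/1.268) = 0.3394.
Fraction remaining = 0.3394 → 33.94%.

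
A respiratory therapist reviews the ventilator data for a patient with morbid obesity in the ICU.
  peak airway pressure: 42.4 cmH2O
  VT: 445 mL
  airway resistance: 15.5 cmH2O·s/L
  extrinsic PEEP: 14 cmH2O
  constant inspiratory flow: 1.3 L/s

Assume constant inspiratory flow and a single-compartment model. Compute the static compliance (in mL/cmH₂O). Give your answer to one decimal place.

53.9

Equation of motion (constant flow): PIP = Vt/C + R·V̇ + PEEP.
Vt/C = PIP − R·V̇ − PEEP = 42.4 − 15.5×1.3 − 14 = 42.4 − 20.15 − 14 = 8.25 cmH2O.
C = Vt / 8.25 = 445 / 8.25 = 53.939 mL/cmH2O.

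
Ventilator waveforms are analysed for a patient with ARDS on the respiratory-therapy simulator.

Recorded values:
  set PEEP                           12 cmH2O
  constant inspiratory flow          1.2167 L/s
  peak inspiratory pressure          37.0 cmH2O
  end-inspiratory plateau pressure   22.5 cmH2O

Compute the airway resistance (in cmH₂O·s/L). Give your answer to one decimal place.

11.9

Raw = (PIP − Pplat) / flow = (37.0 − 22.5) / 1.2167 = 14.5 / 1.2167 = 11.917 cmH2O·s/L.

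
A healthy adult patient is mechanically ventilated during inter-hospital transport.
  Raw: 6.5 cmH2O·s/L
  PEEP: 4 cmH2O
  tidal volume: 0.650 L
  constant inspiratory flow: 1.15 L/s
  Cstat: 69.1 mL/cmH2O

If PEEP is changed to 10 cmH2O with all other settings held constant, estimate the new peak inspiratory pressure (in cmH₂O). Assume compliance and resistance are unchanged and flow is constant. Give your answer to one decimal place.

PIP = Vt/C + R·V̇ + PEEP (constant-flow equation of motion).
Only the baseline term changes: ΔPIP = ΔPEEP = 10 − 4 = 6.0 cmH2O.
Original PIP = 650/69.1 + 6.5×1.15 + 4 = 20.882 cmH2O; new PIP = 20.882 + (6.0) = 26.882 cmH2O.

26.9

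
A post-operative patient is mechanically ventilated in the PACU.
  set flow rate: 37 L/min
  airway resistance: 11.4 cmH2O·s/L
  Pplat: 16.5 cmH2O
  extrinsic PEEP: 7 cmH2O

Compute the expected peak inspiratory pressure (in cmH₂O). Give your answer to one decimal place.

23.5

Flow: 37 L/min ÷ 60 = 0.6167 L/s.
PIP = Pplat + Raw × flow = 16.5 + 11.4 × 0.6167 = 16.5 + 7.03 = 23.53 cmH2O.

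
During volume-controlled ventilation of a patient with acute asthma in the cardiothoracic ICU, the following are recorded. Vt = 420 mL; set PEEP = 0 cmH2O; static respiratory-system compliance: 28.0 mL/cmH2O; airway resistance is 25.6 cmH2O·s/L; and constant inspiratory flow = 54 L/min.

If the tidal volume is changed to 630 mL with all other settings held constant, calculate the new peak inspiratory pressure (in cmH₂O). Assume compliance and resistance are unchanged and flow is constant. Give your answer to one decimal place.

45.5

Flow: 54 L/min ÷ 60 = 0.9 L/s.
PIP = Vt/C + R·V̇ + PEEP (constant-flow equation of motion).
Only the elastic term changes: ΔPIP = ΔVt / C = (630 − 420) / 28.0 = 7.5 cmH2O.
Original PIP = 420/28.0 + 25.6×0.9 + 0 = 38.04 cmH2O; new PIP = 38.04 + (7.5) = 45.54 cmH2O.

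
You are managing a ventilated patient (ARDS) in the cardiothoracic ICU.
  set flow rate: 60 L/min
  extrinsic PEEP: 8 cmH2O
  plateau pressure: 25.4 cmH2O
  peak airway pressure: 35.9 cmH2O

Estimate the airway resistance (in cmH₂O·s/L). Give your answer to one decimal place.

Flow: 60 L/min ÷ 60 = 1 L/s.
Raw = (PIP − Pplat) / flow = (35.9 − 25.4) / 1 = 10.5 / 1 = 10.5 cmH2O·s/L.

10.5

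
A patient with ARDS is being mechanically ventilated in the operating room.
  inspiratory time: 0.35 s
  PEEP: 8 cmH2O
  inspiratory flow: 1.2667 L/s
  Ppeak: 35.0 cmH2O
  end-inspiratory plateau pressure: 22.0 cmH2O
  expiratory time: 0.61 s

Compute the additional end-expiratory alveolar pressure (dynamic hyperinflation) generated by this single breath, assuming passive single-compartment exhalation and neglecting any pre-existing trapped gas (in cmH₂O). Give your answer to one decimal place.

Vt = flow × Ti = 1.2667 L/s × 0.35 s × 1000 mL/L = 443.35 mL.
R = (PIP − Pplat)/V̇ = (35.0 − 22.0) / 1.2667 = 13.0/1.2667 = 10.263 cmH2O·s/L.
C = Vt/(Pplat − PEEP) = 443.35 / (22.0 − 8) = 443.35/14.0 = 31.668 mL/cmH2O.
τ = R × C = 10.263 × 0.03167 L/cmH2O = 0.325 s.
Fraction remaining = e^(−Te/τ) = e^(−0.61/0.325) = 0.1531; trapped volume = 443.35 × 0.1531 = 67.877 mL.
Additional alveolar pressure from trapping ≈ V_trapped / C = 67.877 / 31.668 = 2.143 cmH2O.

2.1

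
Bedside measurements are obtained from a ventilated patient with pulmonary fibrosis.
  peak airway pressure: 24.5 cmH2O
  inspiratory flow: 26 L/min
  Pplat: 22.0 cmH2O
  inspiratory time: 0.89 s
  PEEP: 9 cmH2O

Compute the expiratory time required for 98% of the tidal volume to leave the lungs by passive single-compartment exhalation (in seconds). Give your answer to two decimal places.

Flow: 26 L/min ÷ 60 = 0.4333 L/s.
Vt = flow × Ti = 0.4333 L/s × 0.89 s × 1000 mL/L = 385.64 mL.
R = (PIP − Pplat)/V̇ = (24.5 − 22.0) / 0.4333 = 2.5/0.4333 = 5.77 cmH2O·s/L.
C = Vt/(Pplat − PEEP) = 385.64 / (22.0 − 9) = 385.64/13.0 = 29.665 mL/cmH2O.
τ = R × C = 5.77 × 0.02967 L/cmH2O = 0.1712 s.
t = −τ·ln(1 − 0.98) = −0.1712·ln(0.02) = 0.6697 s.

0.67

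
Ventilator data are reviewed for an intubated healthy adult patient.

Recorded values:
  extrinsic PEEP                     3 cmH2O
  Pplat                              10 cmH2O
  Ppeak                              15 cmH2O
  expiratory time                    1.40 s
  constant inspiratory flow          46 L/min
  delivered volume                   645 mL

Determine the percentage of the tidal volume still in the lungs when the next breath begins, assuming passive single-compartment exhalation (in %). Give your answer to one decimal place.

9.7

Flow: 46 L/min ÷ 60 = 0.7667 L/s.
R = (PIP − Pplat)/V̇ = (15 − 10) / 0.7667 = 5.0/0.7667 = 6.521 cmH2O·s/L.
C = Vt/(Pplat − PEEP) = 645.0 / (10 − 3) = 645.0/7.0 = 92.143 mL/cmH2O.
τ = R × C = 6.521 × 0.09214 L/cmH2O = 0.6008 s.
Fraction remaining at end-expiration = e^(−Te/τ) = e^(−1.40/0.6008) = 0.09727 → 9.727%.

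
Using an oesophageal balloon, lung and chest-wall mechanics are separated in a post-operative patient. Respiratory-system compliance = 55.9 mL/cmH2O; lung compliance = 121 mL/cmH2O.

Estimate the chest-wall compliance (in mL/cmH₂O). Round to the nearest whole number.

104

1/Ccw = 1/Crs − 1/CL.
1/Ccw = 1/55.9 − 1/121 = 0.009625.
Ccw = 103.9 mL/cmH2O.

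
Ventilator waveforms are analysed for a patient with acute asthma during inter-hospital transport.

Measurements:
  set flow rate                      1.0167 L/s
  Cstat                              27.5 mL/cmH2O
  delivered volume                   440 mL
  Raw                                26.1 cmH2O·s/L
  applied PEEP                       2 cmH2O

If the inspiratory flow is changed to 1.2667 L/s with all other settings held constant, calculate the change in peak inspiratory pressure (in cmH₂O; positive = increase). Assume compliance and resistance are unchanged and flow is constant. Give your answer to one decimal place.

6.5

PIP = Vt/C + R·V̇ + PEEP (constant-flow equation of motion).
Only the resistive term changes: ΔPIP = R × ΔV̇ = 26.1 × (1.2667 − 1.0167) = 26.1 × 0.25 = 6.525 cmH2O.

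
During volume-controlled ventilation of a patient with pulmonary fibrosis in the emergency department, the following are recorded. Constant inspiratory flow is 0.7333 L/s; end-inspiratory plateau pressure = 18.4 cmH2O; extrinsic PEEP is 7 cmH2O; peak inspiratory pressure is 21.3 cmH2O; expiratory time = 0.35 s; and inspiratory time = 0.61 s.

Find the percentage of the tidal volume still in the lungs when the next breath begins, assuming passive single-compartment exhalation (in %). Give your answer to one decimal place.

Vt = flow × Ti = 0.7333 L/s × 0.61 s × 1000 mL/L = 447.31 mL.
R = (PIP − Pplat)/V̇ = (21.3 − 18.4) / 0.7333 = 2.9/0.7333 = 3.955 cmH2O·s/L.
C = Vt/(Pplat − PEEP) = 447.31 / (18.4 − 7) = 447.31/11.4 = 39.238 mL/cmH2O.
τ = R × C = 3.955 × 0.03924 L/cmH2O = 0.1552 s.
Fraction remaining at end-expiration = e^(−Te/τ) = e^(−0.35/0.1552) = 0.1049 → 10.49%.

10.5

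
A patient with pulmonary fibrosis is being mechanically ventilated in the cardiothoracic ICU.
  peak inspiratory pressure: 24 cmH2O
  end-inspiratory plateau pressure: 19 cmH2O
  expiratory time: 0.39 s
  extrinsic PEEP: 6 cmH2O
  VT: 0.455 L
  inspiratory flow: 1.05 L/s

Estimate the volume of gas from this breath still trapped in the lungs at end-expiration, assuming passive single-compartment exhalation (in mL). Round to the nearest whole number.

44

R = (PIP − Pplat)/V̇ = (24 − 19) / 1.05 = 5.0/1.05 = 4.762 cmH2O·s/L.
C = Vt/(Pplat − PEEP) = 455.0 / (19 − 6) = 455.0/13.0 = 35.0 mL/cmH2O.
τ = R × C = 4.762 × 0.035 L/cmH2O = 0.1667 s.
Fraction remaining = e^(−Te/τ) = e^(−0.39/0.1667) = 0.09637.
Trapped volume = 455.0 × 0.09637 = 43.848 mL.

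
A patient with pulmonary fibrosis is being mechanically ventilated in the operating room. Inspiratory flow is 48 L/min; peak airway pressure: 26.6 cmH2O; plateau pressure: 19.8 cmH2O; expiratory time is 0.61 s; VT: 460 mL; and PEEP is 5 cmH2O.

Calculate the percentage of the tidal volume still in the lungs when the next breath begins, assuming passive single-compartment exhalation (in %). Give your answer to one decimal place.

Flow: 48 L/min ÷ 60 = 0.8 L/s.
R = (PIP − Pplat)/V̇ = (26.6 − 19.8) / 0.8 = 6.8/0.8 = 8.5 cmH2O·s/L.
C = Vt/(Pplat − PEEP) = 460.0 / (19.8 − 5) = 460.0/14.8 = 31.081 mL/cmH2O.
τ = R × C = 8.5 × 0.03108 L/cmH2O = 0.2642 s.
Fraction remaining at end-expiration = e^(−Te/τ) = e^(−0.61/0.2642) = 0.09937 → 9.937%.

9.9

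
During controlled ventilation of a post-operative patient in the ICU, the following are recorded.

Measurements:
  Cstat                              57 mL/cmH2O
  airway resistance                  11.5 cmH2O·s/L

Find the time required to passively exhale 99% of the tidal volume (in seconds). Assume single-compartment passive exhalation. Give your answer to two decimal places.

3.02

τ = R × C = 11.5 × 57 mL/cmH2O = 11.5 × 0.057 L/cmH2O = 0.6555 s.
Exhaled fraction f = 1 − e^(−t/τ) → t = −τ·ln(1 − f) = −0.6555·ln(0.01) = 3.019 s.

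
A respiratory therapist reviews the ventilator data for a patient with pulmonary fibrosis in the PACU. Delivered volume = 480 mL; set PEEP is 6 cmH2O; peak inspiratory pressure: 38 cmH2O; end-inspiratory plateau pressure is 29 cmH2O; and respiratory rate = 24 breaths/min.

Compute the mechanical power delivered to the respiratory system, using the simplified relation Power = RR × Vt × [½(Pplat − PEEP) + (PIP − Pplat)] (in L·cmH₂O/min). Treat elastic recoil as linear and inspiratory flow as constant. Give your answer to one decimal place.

236.2

Per-breath work = Vt × [½(Pplat−PEEP) + (PIP−Pplat)] = 0.480 × [0.5×23.0 + 9.0] = 0.480 × 20.5 = 9.84 L·cmH2O.
Power = 24 × 9.84 = 236.16 L·cmH2O/min.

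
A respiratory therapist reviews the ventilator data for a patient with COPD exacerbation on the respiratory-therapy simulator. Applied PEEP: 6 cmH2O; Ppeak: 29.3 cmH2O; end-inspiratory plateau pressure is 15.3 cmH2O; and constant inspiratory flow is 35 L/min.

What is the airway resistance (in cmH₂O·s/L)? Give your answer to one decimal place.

24.0

Flow: 35 L/min ÷ 60 = 0.5833 L/s.
Raw = (PIP − Pplat) / flow = (29.3 − 15.3) / 0.5833 = 14.0 / 0.5833 = 24.001 cmH2O·s/L.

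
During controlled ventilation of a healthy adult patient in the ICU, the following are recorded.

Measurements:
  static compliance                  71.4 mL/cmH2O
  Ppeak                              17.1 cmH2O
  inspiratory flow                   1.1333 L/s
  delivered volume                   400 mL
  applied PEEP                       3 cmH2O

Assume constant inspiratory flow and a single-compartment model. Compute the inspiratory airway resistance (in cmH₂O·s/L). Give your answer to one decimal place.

Equation of motion (constant flow): PIP = Vt/C + R·V̇ + PEEP.
R·V̇ = PIP − Vt/C − PEEP = 17.1 − 400/71.4 − 3 = 17.1 − 5.602 − 3 = 8.498 cmH2O.
R = 8.498 / 1.1333 = 7.498 cmH2O·s/L.

7.5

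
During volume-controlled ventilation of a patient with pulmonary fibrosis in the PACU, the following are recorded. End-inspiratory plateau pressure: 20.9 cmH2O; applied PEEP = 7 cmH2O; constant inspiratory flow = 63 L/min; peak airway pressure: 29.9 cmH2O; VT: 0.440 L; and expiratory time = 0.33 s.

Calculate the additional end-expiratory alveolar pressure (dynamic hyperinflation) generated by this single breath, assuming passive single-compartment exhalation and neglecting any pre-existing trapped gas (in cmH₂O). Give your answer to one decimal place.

4.1

Flow: 63 L/min ÷ 60 = 1.05 L/s.
R = (PIP − Pplat)/V̇ = (29.9 − 20.9) / 1.05 = 9.0/1.05 = 8.571 cmH2O·s/L.
C = Vt/(Pplat − PEEP) = 440.0 / (20.9 − 7) = 440.0/13.9 = 31.655 mL/cmH2O.
τ = R × C = 8.571 × 0.03166 L/cmH2O = 0.2714 s.
Fraction remaining = e^(−Te/τ) = e^(−0.33/0.2714) = 0.2964; trapped volume = 440.0 × 0.2964 = 130.42 mL.
Additional alveolar pressure from trapping ≈ V_trapped / C = 130.42 / 31.655 = 4.12 cmH2O.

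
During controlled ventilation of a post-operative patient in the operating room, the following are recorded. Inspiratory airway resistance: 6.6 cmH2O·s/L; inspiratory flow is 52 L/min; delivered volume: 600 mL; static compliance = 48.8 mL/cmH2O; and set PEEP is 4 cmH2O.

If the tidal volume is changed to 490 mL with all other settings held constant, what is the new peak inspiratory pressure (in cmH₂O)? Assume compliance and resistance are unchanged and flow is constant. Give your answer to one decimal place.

Flow: 52 L/min ÷ 60 = 0.8667 L/s.
PIP = Vt/C + R·V̇ + PEEP (constant-flow equation of motion).
Only the elastic term changes: ΔPIP = ΔVt / C = (490 − 600) / 48.8 = -2.254 cmH2O.
Original PIP = 600/48.8 + 6.6×0.8667 + 4 = 22.015 cmH2O; new PIP = 22.015 + (-2.254) = 19.761 cmH2O.

19.8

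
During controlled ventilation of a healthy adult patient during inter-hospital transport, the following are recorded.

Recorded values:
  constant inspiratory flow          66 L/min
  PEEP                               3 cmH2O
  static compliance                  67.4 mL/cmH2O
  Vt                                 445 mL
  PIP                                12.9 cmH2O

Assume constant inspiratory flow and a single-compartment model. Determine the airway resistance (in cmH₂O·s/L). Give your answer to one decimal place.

3.0

Flow: 66 L/min ÷ 60 = 1.1 L/s.
Equation of motion (constant flow): PIP = Vt/C + R·V̇ + PEEP.
R·V̇ = PIP − Vt/C − PEEP = 12.9 − 445/67.4 − 3 = 12.9 − 6.602 − 3 = 3.298 cmH2O.
R = 3.298 / 1.1 = 2.998 cmH2O·s/L.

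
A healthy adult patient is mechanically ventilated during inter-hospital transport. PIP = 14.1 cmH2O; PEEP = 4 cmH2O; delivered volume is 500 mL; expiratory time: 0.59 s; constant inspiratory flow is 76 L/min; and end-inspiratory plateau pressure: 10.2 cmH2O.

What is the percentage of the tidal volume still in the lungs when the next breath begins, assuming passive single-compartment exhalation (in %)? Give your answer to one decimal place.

Flow: 76 L/min ÷ 60 = 1.2667 L/s.
R = (PIP − Pplat)/V̇ = (14.1 − 10.2) / 1.2667 = 3.9/1.2667 = 3.079 cmH2O·s/L.
C = Vt/(Pplat − PEEP) = 500.0 / (10.2 − 4) = 500.0/6.2 = 80.645 mL/cmH2O.
τ = R × C = 3.079 × 0.08065 L/cmH2O = 0.2483 s.
Fraction remaining at end-expiration = e^(−Te/τ) = e^(−0.59/0.2483) = 0.09291 → 9.291%.

9.3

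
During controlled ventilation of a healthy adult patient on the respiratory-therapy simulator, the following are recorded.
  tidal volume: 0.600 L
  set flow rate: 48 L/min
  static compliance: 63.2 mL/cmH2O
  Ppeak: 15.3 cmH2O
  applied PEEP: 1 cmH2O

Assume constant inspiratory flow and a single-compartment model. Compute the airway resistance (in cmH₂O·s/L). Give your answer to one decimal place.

6.0

Flow: 48 L/min ÷ 60 = 0.8 L/s.
Equation of motion (constant flow): PIP = Vt/C + R·V̇ + PEEP.
R·V̇ = PIP − Vt/C − PEEP = 15.3 − 600/63.2 − 1 = 15.3 − 9.494 − 1 = 4.806 cmH2O.
R = 4.806 / 0.8 = 6.008 cmH2O·s/L.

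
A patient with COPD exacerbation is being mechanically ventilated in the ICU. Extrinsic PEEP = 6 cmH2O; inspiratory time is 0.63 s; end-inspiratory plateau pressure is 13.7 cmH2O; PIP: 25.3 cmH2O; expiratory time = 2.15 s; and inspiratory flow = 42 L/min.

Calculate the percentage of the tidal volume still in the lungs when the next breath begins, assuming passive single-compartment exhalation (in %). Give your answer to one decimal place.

10.4

Flow: 42 L/min ÷ 60 = 0.7 L/s.
Vt = flow × Ti = 0.7 L/s × 0.63 s × 1000 mL/L = 441.0 mL.
R = (PIP − Pplat)/V̇ = (25.3 − 13.7) / 0.7 = 11.6/0.7 = 16.571 cmH2O·s/L.
C = Vt/(Pplat − PEEP) = 441.0 / (13.7 − 6) = 441.0/7.7 = 57.273 mL/cmH2O.
τ = R × C = 16.571 × 0.05727 L/cmH2O = 0.949 s.
Fraction remaining at end-expiration = e^(−Te/τ) = e^(−2.15/0.949) = 0.1038 → 10.38%.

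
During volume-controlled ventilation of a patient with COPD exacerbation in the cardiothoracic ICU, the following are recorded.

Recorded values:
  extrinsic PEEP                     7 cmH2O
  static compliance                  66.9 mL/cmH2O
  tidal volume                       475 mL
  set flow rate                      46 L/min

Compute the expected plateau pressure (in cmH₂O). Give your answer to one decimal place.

14.1

Pplat = PEEP + Vt / Cstat = 7 + 475 / 66.9 = 7 + 7.1 = 14.1 cmH2O.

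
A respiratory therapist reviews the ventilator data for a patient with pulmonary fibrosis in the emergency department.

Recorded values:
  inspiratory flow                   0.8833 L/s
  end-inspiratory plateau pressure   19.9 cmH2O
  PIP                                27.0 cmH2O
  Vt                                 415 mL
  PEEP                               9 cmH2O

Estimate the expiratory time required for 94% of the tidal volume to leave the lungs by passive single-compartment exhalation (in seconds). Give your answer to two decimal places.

R = (PIP − Pplat)/V̇ = (27.0 − 19.9) / 0.8833 = 7.1/0.8833 = 8.038 cmH2O·s/L.
C = Vt/(Pplat − PEEP) = 415.0 / (19.9 − 9) = 415.0/10.9 = 38.073 mL/cmH2O.
τ = R × C = 8.038 × 0.03807 L/cmH2O = 0.306 s.
t = −τ·ln(1 − 0.94) = −0.306·ln(0.06) = 0.8609 s.

0.86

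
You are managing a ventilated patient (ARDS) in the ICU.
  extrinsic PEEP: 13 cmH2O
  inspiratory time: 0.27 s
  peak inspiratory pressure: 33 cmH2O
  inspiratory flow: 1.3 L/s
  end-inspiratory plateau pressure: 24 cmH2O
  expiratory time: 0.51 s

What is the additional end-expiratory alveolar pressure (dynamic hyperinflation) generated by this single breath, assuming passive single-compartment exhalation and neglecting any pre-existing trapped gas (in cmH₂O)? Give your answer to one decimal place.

1.1

Vt = flow × Ti = 1.3 L/s × 0.27 s × 1000 mL/L = 351.0 mL.
R = (PIP − Pplat)/V̇ = (33 − 24) / 1.3 = 9.0/1.3 = 6.923 cmH2O·s/L.
C = Vt/(Pplat − PEEP) = 351.0 / (24 − 13) = 351.0/11.0 = 31.909 mL/cmH2O.
τ = R × C = 6.923 × 0.03191 L/cmH2O = 0.2209 s.
Fraction remaining = e^(−Te/τ) = e^(−0.51/0.2209) = 0.09939; trapped volume = 351.0 × 0.09939 = 34.886 mL.
Additional alveolar pressure from trapping ≈ V_trapped / C = 34.886 / 31.909 = 1.093 cmH2O.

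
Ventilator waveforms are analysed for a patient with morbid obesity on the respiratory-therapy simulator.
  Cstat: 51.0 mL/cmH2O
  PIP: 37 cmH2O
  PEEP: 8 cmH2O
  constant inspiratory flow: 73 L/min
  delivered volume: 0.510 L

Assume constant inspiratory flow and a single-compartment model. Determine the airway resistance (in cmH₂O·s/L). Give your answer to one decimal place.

15.6

Flow: 73 L/min ÷ 60 = 1.2167 L/s.
Equation of motion (constant flow): PIP = Vt/C + R·V̇ + PEEP.
R·V̇ = PIP − Vt/C − PEEP = 37 − 510/51.0 − 8 = 37 − 10.0 − 8 = 19.0 cmH2O.
R = 19.0 / 1.2167 = 15.616 cmH2O·s/L.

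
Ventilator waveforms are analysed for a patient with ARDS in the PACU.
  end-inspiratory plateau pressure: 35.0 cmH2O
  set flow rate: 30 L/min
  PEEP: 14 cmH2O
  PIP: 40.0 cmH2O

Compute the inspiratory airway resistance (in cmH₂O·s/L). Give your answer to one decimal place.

Flow: 30 L/min ÷ 60 = 0.5 L/s.
Raw = (PIP − Pplat) / flow = (40.0 − 35.0) / 0.5 = 5.0 / 0.5 = 10.0 cmH2O·s/L.

10.0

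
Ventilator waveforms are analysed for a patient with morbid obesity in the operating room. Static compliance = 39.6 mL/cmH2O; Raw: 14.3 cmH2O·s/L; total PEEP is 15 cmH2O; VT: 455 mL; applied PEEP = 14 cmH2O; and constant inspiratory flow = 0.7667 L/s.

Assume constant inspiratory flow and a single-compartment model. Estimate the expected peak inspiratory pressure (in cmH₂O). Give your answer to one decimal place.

37.5

Total PEEP = 15 cmH2O (set 14 + intrinsic 1); this is the baseline alveolar pressure.
Equation of motion (constant flow): PIP = Vt/C + R·V̇ + PEEP.
PIP = 455/39.6 + 14.3×0.7667 + 15 = 11.49 + 10.964 + 15 = 37.454 cmH2O.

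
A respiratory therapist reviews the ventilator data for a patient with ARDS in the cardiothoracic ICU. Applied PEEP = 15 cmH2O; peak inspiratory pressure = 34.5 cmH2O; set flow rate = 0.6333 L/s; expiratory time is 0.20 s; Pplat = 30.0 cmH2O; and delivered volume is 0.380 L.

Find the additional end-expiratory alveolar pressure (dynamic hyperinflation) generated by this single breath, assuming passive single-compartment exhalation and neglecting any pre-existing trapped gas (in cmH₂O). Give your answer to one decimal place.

4.9

R = (PIP − Pplat)/V̇ = (34.5 − 30.0) / 0.6333 = 4.5/0.6333 = 7.106 cmH2O·s/L.
C = Vt/(Pplat − PEEP) = 380.0 / (30.0 − 15) = 380.0/15.0 = 25.333 mL/cmH2O.
τ = R × C = 7.106 × 0.02533 L/cmH2O = 0.18 s.
Fraction remaining = e^(−Te/τ) = e^(−0.20/0.18) = 0.3292; trapped volume = 380.0 × 0.3292 = 125.1 mL.
Additional alveolar pressure from trapping ≈ V_trapped / C = 125.1 / 25.333 = 4.938 cmH2O.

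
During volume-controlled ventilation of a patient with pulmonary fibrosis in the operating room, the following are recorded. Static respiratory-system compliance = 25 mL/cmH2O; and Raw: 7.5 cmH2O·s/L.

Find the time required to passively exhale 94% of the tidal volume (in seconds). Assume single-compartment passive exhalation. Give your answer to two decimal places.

0.53

τ = R × C = 7.5 × 25 mL/cmH2O = 7.5 × 0.025 L/cmH2O = 0.1875 s.
Exhaled fraction f = 1 − e^(−t/τ) → t = −τ·ln(1 − f) = −0.1875·ln(0.06) = 0.5275 s.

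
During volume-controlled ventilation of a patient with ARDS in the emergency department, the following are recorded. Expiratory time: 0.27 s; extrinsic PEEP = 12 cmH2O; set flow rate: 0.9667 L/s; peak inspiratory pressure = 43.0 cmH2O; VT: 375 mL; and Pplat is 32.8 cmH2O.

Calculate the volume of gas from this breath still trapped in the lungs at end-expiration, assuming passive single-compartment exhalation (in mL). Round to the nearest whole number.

91

R = (PIP − Pplat)/V̇ = (43.0 − 32.8) / 0.9667 = 10.2/0.9667 = 10.551 cmH2O·s/L.
C = Vt/(Pplat − PEEP) = 375.0 / (32.8 − 12) = 375.0/20.8 = 18.029 mL/cmH2O.
τ = R × C = 10.551 × 0.01803 L/cmH2O = 0.1902 s.
Fraction remaining = e^(−Te/τ) = e^(−0.27/0.1902) = 0.2418.
Trapped volume = 375.0 × 0.2418 = 90.675 mL.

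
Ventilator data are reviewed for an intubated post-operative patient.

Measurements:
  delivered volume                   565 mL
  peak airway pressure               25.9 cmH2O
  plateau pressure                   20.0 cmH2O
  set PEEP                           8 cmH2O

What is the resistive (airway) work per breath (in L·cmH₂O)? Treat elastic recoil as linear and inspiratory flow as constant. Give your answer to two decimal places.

With constant inspiratory flow the resistive pressure is constant at PIP − Pplat = 25.9 − 20.0 = 5.9 cmH2O, so resistive work = 5.9 × 0.565 = 3.334 L·cmH2O.

3.33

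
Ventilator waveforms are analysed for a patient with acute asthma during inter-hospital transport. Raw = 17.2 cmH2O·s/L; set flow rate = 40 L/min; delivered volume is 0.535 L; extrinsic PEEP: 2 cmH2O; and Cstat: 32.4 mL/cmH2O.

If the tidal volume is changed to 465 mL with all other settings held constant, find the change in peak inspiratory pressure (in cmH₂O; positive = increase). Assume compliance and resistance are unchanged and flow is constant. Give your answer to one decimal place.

PIP = Vt/C + R·V̇ + PEEP (constant-flow equation of motion).
Only the elastic term changes: ΔPIP = ΔVt / C = (465 − 535) / 32.4 = -2.16 cmH2O.

-2.2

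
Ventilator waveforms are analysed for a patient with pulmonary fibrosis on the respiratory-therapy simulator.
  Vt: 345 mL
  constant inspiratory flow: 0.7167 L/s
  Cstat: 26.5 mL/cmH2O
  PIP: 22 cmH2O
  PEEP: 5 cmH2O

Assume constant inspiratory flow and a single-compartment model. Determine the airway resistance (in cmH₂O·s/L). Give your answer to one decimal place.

5.6

Equation of motion (constant flow): PIP = Vt/C + R·V̇ + PEEP.
R·V̇ = PIP − Vt/C − PEEP = 22 − 345/26.5 − 5 = 22 − 13.019 − 5 = 3.981 cmH2O.
R = 3.981 / 0.7167 = 5.555 cmH2O·s/L.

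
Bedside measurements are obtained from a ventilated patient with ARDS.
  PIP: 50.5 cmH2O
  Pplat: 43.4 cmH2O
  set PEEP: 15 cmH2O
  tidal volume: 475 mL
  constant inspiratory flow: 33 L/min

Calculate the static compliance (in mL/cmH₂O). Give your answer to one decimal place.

Cstat = Vt / (Pplat − PEEP) = 475 / (43.4 − 15) = 475 / 28.4 = 16.725 mL/cmH2O.

16.7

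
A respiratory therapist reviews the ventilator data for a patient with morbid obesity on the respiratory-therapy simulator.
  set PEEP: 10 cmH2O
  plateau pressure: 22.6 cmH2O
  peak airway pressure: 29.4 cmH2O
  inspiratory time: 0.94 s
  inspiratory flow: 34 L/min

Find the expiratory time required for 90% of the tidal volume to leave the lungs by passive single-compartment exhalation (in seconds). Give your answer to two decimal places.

Flow: 34 L/min ÷ 60 = 0.5667 L/s.
Vt = flow × Ti = 0.5667 L/s × 0.94 s × 1000 mL/L = 532.7 mL.
R = (PIP − Pplat)/V̇ = (29.4 − 22.6) / 0.5667 = 6.8/0.5667 = 11.999 cmH2O·s/L.
C = Vt/(Pplat − PEEP) = 532.7 / (22.6 − 10) = 532.7/12.6 = 42.278 mL/cmH2O.
τ = R × C = 11.999 × 0.04228 L/cmH2O = 0.5073 s.
t = −τ·ln(1 − 0.90) = −0.5073·ln(0.1) = 1.168 s.

1.17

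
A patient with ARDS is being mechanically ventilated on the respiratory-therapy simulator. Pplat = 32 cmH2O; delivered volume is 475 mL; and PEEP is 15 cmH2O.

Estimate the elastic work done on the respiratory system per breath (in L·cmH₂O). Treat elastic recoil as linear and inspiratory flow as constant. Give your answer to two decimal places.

Elastic work ≈ ½ × (Pplat − PEEP) × Vt = 0.5 × (32 − 15) × 0.475 L = 0.5 × 17.0 × 0.475 = 4.038 L·cmH2O.

4.04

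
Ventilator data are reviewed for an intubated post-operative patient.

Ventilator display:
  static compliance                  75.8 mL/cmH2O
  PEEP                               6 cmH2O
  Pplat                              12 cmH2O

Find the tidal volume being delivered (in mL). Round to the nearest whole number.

Vt = Cstat × (Pplat − PEEP) = 75.8 × (12 − 6) = 75.8 × 6.0 = 454.8 mL.

455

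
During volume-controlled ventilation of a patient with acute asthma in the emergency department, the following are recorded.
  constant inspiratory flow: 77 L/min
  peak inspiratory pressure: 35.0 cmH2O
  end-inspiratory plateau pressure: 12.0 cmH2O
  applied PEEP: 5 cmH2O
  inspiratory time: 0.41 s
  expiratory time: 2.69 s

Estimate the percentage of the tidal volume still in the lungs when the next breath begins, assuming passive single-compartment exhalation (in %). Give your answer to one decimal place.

Flow: 77 L/min ÷ 60 = 1.2833 L/s.
Vt = flow × Ti = 1.2833 L/s × 0.41 s × 1000 mL/L = 526.15 mL.
R = (PIP − Pplat)/V̇ = (35.0 − 12.0) / 1.2833 = 23.0/1.2833 = 17.923 cmH2O·s/L.
C = Vt/(Pplat − PEEP) = 526.15 / (12.0 − 5) = 526.15/7.0 = 75.164 mL/cmH2O.
τ = R × C = 17.923 × 0.07516 L/cmH2O = 1.347 s.
Fraction remaining at end-expiration = e^(−Te/τ) = e^(−2.69/1.347) = 0.1357 → 13.57%.

13.6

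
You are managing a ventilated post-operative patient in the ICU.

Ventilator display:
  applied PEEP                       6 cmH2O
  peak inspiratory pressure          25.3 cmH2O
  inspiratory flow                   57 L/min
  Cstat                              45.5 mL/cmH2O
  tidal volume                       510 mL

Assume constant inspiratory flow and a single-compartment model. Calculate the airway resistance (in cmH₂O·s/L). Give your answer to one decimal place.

8.5

Flow: 57 L/min ÷ 60 = 0.95 L/s.
Equation of motion (constant flow): PIP = Vt/C + R·V̇ + PEEP.
R·V̇ = PIP − Vt/C − PEEP = 25.3 − 510/45.5 − 6 = 25.3 − 11.209 − 6 = 8.091 cmH2O.
R = 8.091 / 0.95 = 8.517 cmH2O·s/L.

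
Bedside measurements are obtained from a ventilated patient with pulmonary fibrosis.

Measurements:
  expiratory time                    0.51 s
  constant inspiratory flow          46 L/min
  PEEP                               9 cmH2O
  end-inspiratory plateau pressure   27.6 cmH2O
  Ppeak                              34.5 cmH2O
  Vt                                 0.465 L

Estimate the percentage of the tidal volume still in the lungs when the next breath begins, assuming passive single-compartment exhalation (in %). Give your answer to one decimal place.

Flow: 46 L/min ÷ 60 = 0.7667 L/s.
R = (PIP − Pplat)/V̇ = (34.5 − 27.6) / 0.7667 = 6.9/0.7667 = 9.0 cmH2O·s/L.
C = Vt/(Pplat − PEEP) = 465.0 / (27.6 − 9) = 465.0/18.6 = 25.0 mL/cmH2O.
τ = R × C = 9.0 × 0.025 L/cmH2O = 0.225 s.
Fraction remaining at end-expiration = e^(−Te/τ) = e^(−0.51/0.225) = 0.1037 → 10.37%.

10.4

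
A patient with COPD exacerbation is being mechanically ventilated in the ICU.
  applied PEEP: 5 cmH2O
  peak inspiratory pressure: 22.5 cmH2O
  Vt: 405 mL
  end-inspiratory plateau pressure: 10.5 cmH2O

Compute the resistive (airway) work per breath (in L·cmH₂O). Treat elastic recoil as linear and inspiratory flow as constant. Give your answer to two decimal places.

With constant inspiratory flow the resistive pressure is constant at PIP − Pplat = 22.5 − 10.5 = 12.0 cmH2O, so resistive work = 12.0 × 0.405 = 4.86 L·cmH2O.

4.86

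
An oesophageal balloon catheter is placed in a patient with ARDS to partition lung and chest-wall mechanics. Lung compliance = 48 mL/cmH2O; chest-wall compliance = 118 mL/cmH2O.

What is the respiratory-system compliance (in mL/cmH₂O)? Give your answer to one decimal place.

34.1

Lung and chest wall are elastances in series: 1/Crs = 1/CL + 1/Ccw.
1/Crs = 1/48 + 1/118 = 0.02931.
Crs = 34.118 mL/cmH2O.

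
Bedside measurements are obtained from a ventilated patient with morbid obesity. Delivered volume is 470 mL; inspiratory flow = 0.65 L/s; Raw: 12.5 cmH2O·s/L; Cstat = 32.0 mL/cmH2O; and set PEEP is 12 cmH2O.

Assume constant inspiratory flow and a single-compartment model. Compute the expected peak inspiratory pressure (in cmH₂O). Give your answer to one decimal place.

34.8

Equation of motion (constant flow): PIP = Vt/C + R·V̇ + PEEP.
PIP = 470/32.0 + 12.5×0.65 + 12 = 14.688 + 8.125 + 12 = 34.813 cmH2O.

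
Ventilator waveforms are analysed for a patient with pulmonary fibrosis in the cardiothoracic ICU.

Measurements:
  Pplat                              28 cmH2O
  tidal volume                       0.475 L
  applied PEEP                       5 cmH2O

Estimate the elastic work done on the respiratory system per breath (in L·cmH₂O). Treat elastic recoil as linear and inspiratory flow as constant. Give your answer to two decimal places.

5.46

Elastic work ≈ ½ × (Pplat − PEEP) × Vt = 0.5 × (28 − 5) × 0.475 L = 0.5 × 23.0 × 0.475 = 5.463 L·cmH2O.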